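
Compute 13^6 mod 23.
6

Use repeated squaring. Binary(6) = 110. Walk through the bits of the exponent 6 left-to-right: at each bit after the leading one, square the running value, then multiply by 13 if the bit is 1 (always reducing mod 23):
  bit 1 = 1 (leading): start with 13.
  bit 2 = 1: square 13^2 = 169 ≡ 8; bit is 1, so multiply 8·13 = 104 ≡ 12 (mod 23).
  bit 3 = 0: square 12^2 = 144 ≡ 6 (mod 23).
Final value: 13^6 ≡ 6 (mod 23).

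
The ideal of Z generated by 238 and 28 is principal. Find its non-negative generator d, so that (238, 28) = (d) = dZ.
(238, 28) = (14); d = 14

In the PID Z, (a, b) is generated by gcd(a, b). Compute gcd(238, 28) with the extended Euclidean algorithm, tracking rows (r, s, t) with s·238 + t·28 = r:
  row A: (238, 1, 0)   [1·238 + 0·28 = 238]
  row B: (28, 0, 1)   [0·238 + 1·28 = 28]
  238 = 8·28 + 14   → row C = row A − 8·row B = (14, 1, −8)   [check: 1·238 − 8·28 = 14]
  28 = 2·14 + 0   → remainder 0, stop. gcd = 14 (last nonzero row C).
So gcd(238, 28) = 14, with Bézout identity 1·238 − 8·28 = 14. Containment (⊇): the Bézout identity exhibits 14 as an element of (238, 28), giving (14) ⊆ (238, 28). Containment (⊆): since 14 | 238 and 14 | 28 (238 = 14·17, 28 = 14·2), every Z-linear combination of 238 and 28 is divisible by 14, so (238, 28) ⊆ (14). Therefore (238, 28) = (14), d = 14.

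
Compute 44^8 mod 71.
Use repeated squaring. Binary(8) = 1000. Walk through the bits of the exponent 8 left-to-right: at each bit after the leading one, square the running value, then multiply by 44 if the bit is 1 (always reducing mod 71):
  bit 1 = 1 (leading): start with 44.
  bit 2 = 0: square 44^2 = 1936 ≡ 19 (mod 71).
  bit 3 = 0: square 19^2 = 361 ≡ 6 (mod 71).
  bit 4 = 0: square 6^2 = 36 (mod 71).
Final value: 44^8 ≡ 36 (mod 71).

Final answer: 36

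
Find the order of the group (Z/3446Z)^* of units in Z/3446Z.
|(Z/3446Z)^*| = 1722

(Z/3446Z)^* consists of the classes a with gcd(a, 3446) = 1, so its order is φ(3446). φ is multiplicative, with φ(p^e) = p^e − p^(e−1). Factorise 3446 = 2 · 1723. Then
  φ(3446) = (2 − 1) · (1723 − 1) = 1 · 1722 = 1722.
Thus |(Z/3446Z)^*| = 1722.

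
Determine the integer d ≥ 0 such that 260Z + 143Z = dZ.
In the PID Z, (a, b) is generated by gcd(a, b). Compute gcd(260, 143) with the extended Euclidean algorithm, tracking rows (r, s, t) with s·260 + t·143 = r:
  row A: (260, 1, 0)   [1·260 + 0·143 = 260]
  row B: (143, 0, 1)   [0·260 + 1·143 = 143]
  260 = 1·143 + 117   → row C = row A − 1·row B = (117, 1, −1)   [check: 1·260 − 1·143 = 117]
  143 = 1·117 + 26   → row D = row B − 1·row C = (26, −1, 2)   [check: −1·260 + 2·143 = 26]
  117 = 4·26 + 13   → row E = row C − 4·row D = (13, 5, −9)   [check: 5·260 − 9·143 = 13]
  26 = 2·13 + 0   → remainder 0, stop. gcd = 13 (last nonzero row E).
So gcd(260, 143) = 13, with Bézout identity 5·260 − 9·143 = 13. Containment (⊇): the Bézout identity exhibits 13 as an element of (260, 143), giving (13) ⊆ (260, 143). Containment (⊆): since 13 | 260 and 13 | 143 (260 = 13·20, 143 = 13·11), every Z-linear combination of 260 and 143 is divisible by 13, so (260, 143) ⊆ (13). Therefore (260, 143) = (13), d = 13.

Final answer: (260, 143) = (13); d = 13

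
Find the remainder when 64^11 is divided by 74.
Use repeated squaring. Binary(11) = 1011. Walk through the bits of the exponent 11 left-to-right: at each bit after the leading one, square the running value, then multiply by 64 if the bit is 1 (always reducing mod 74):
  bit 1 = 1 (leading): start with 64.
  bit 2 = 0: square 64^2 = 4096 ≡ 26 (mod 74).
  bit 3 = 1: square 26^2 = 676 ≡ 10; bit is 1, so multiply 10·64 = 640 ≡ 48 (mod 74).
  bit 4 = 1: square 48^2 = 2304 ≡ 10; bit is 1, so multiply 10·64 = 640 ≡ 48 (mod 74).
Final value: 64^11 ≡ 48 (mod 74).

Final answer: 48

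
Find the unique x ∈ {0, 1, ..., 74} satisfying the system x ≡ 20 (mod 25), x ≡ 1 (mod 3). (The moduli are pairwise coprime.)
x ≡ 70 (mod 75); the representative in [0, 75) is 70

The moduli 25, 3 are pairwise coprime, so by the CRT there is a unique solution mod 25·3 = 75.
Solve by successive substitution. Start with x ≡ 20 (mod 25).
  Combine with x ≡ 1 (mod 3): write x = 20 + 25·t and require 20 + 25·t ≡ 1 (mod 3), i.e. 25·t ≡ 1 − 20 ≡ 2 (mod 3). Since 25^(−1) ≡ 1 (mod 3) (25 ≡ 1 (mod 3)), t ≡ 1·2 ≡ 2 (mod 3). So x ≡ 20 + 25·2 = 70 (mod 75).
Unique solution in [0, 75): x = 70.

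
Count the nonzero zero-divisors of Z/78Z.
Z/78Z has 53 nonzero zero-divisors

In Z/78Z each nonzero element is either a unit (gcd with 78 is 1) or a zero-divisor (gcd > 1). The number of units is φ(78): factorise 78 = 2 · 3 · 13, so φ(78) = (2 − 1) · (3 − 1) · (13 − 1) = 1 · 2 · 12 = 24. The nonzero elements number 78 − 1 = 77. Hence the nonzero zero-divisors number 77 − 24 = 53.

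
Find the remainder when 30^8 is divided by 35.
Use repeated squaring. Binary(8) = 1000. Walk through the bits of the exponent 8 left-to-right: at each bit after the leading one, square the running value, then multiply by 30 if the bit is 1 (always reducing mod 35):
  bit 1 = 1 (leading): start with 30.
  bit 2 = 0: square 30^2 = 900 ≡ 25 (mod 35).
  bit 3 = 0: square 25^2 = 625 ≡ 30 (mod 35).
  bit 4 = 0: square 30^2 = 900 ≡ 25 (mod 35).
Final value: 30^8 ≡ 25 (mod 35).

Final answer: 25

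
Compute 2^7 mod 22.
18

Use repeated squaring. Binary(7) = 111. Walk through the bits of the exponent 7 left-to-right: at each bit after the leading one, square the running value, then multiply by 2 if the bit is 1 (always reducing mod 22):
  bit 1 = 1 (leading): start with 2.
  bit 2 = 1: square 2^2 = 4; bit is 1, so multiply 4·2 = 8 (mod 22).
  bit 3 = 1: square 8^2 = 64 ≡ 20; bit is 1, so multiply 20·2 = 40 ≡ 18 (mod 22).
Final value: 2^7 ≡ 18 (mod 22).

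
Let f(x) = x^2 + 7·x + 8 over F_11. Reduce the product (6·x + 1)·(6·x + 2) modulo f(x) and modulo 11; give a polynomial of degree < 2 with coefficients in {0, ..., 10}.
a · b ≡ 8·x (mod f(x))

Multiply as integer polynomials: a · b = 36·x^2 + 18·x + 2. Reducing coefficients mod 11: a · b ≡ 3·x^2 + 7·x + 2. Now divide by f(x) = x^2 + 7·x + 8 in F_11[x], eliminating the leading term at each step:
  leading term 3·x^2: subtract (3)·f(x) = 3·x^2 + 10·x + 2, leaving 8·x (coefficients mod 11)
The degree is now < 2, so this is the remainder. Hence a · b ≡ 8·x in F_11[x]/(f).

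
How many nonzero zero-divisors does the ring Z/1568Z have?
In Z/1568Z each nonzero element is either a unit (gcd with 1568 is 1) or a zero-divisor (gcd > 1). The number of units is φ(1568): factorise 1568 = 2^5 · 7^2, so φ(1568) = (2^5 − 2^4) · (7^2 − 7^1) = 16 · 42 = 672. The nonzero elements number 1568 − 1 = 1567. Hence the nonzero zero-divisors number 1567 − 672 = 895.

Final answer: Z/1568Z has 895 nonzero zero-divisors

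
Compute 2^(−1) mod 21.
2^(−1) ≡ 11 (mod 21)

Apply the extended Euclidean algorithm to (21, 2), tracking rows (r, s, t) with s·21 + t·2 = r. Each division r_prev = q·r_cur + r_new produces the new row as (previous row) − q·(current row):
  row A: (21, 1, 0)   [1·21 + 0·2 = 21]
  row B: (2, 0, 1)   [0·21 + 1·2 = 2]
  21 = 10·2 + 1   → row C = row A − 10·row B = (1, 1, −10)   [check: 1·21 − 10·2 = 1]
  2 = 2·1 + 0   → remainder 0, stop. gcd = 1 (last nonzero row C).
The gcd is 1, so 2 is invertible mod 21. The last nonzero row gives 1·21 − 10·2 = 1, so t = −10. So 2^(−1) ≡ −10 ≡ 11 (mod 21). Verify: 2 · 11 = 22 ≡ 1 (mod 21). ✓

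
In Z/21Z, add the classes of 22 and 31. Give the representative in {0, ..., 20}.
11

Reduce the summands first: 22 ≡ 1, 31 ≡ 10 (mod 21), so 22 + 31 ≡ 1 + 10 (mod 21). 1 + 10 = 11; 11 = 0·21 + 11, so (22 + 31) mod 21 = 11.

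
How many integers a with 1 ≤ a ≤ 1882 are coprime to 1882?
The number of a ∈ {1, ..., 1882} with gcd(a, 1882) = 1 is by definition Euler's totient φ(1882). φ is multiplicative, with φ(p^e) = p^e − p^(e−1). Factorise 1882 = 2 · 941. Then
  φ(1882) = (2 − 1) · (941 − 1) = 1 · 940 = 940.
So there are 940 such integers.

Final answer: 940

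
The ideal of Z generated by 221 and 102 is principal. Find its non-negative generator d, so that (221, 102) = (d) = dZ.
(221, 102) = (17); d = 17

In the PID Z, (a, b) is generated by gcd(a, b). Compute gcd(221, 102) with the extended Euclidean algorithm, tracking rows (r, s, t) with s·221 + t·102 = r:
  row A: (221, 1, 0)   [1·221 + 0·102 = 221]
  row B: (102, 0, 1)   [0·221 + 1·102 = 102]
  221 = 2·102 + 17   → row C = row A − 2·row B = (17, 1, −2)   [check: 1·221 − 2·102 = 17]
  102 = 6·17 + 0   → remainder 0, stop. gcd = 17 (last nonzero row C).
So gcd(221, 102) = 17, with Bézout identity 1·221 − 2·102 = 17. Containment (⊇): the Bézout identity exhibits 17 as an element of (221, 102), giving (17) ⊆ (221, 102). Containment (⊆): since 17 | 221 and 17 | 102 (221 = 17·13, 102 = 17·6), every Z-linear combination of 221 and 102 is divisible by 17, so (221, 102) ⊆ (17). Therefore (221, 102) = (17), d = 17.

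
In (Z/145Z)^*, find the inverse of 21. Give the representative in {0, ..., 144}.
21^(−1) ≡ 76 (mod 145)

Apply the extended Euclidean algorithm to (145, 21), tracking rows (r, s, t) with s·145 + t·21 = r. Each division r_prev = q·r_cur + r_new produces the new row as (previous row) − q·(current row):
  row A: (145, 1, 0)   [1·145 + 0·21 = 145]
  row B: (21, 0, 1)   [0·145 + 1·21 = 21]
  145 = 6·21 + 19   → row C = row A − 6·row B = (19, 1, −6)   [check: 1·145 − 6·21 = 19]
  21 = 1·19 + 2   → row D = row B − 1·row C = (2, −1, 7)   [check: −1·145 + 7·21 = 2]
  19 = 9·2 + 1   → row E = row C − 9·row D = (1, 10, −69)   [check: 10·145 − 69·21 = 1]
  2 = 2·1 + 0   → remainder 0, stop. gcd = 1 (last nonzero row E).
The gcd is 1, so 21 is invertible mod 145. The last nonzero row gives 10·145 − 69·21 = 1, so t = −69. So 21^(−1) ≡ −69 ≡ 76 (mod 145). Verify: 21 · 76 = 1596 ≡ 1 (mod 145). ✓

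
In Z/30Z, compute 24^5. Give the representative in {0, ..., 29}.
24

Use repeated squaring. Binary(5) = 101. Walk through the bits of the exponent 5 left-to-right: at each bit after the leading one, square the running value, then multiply by 24 if the bit is 1 (always reducing mod 30):
  bit 1 = 1 (leading): start with 24.
  bit 2 = 0: square 24^2 = 576 ≡ 6 (mod 30).
  bit 3 = 1: square 6^2 = 36 ≡ 6; bit is 1, so multiply 6·24 = 144 ≡ 24 (mod 30).
Final value: 24^5 ≡ 24 (mod 30).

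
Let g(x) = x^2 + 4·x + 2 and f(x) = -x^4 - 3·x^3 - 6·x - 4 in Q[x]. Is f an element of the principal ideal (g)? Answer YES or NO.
YES

In Q[x] the ideal (g) consists of all multiples of g, so f ∈ (g) iff g | f, i.e. iff the remainder of f on division by g is 0. Divide f by g (g is monic, so eliminate the leading term of the running remainder at each step):
  leading term -x^4: subtract (-x^2)·g(x) = -x^4 - 4·x^3 - 2·x^2, leaving x^3 + 2·x^2 - 6·x - 4
  leading term x^3: subtract (x)·g(x) = x^3 + 4·x^2 + 2·x, leaving -2·x^2 - 8·x - 4
  leading term -2·x^2: subtract (-2)·g(x) = -2·x^2 - 8·x - 4, leaving 0
The remainder is 0, so f(x) = g(x) · h(x) with h(x) = -x^2 + x - 2. Hence g | f, i.e. f ∈ (g).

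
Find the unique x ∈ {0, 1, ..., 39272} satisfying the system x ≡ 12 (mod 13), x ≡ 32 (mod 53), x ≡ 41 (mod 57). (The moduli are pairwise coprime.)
The moduli 13, 53, 57 are pairwise coprime, so by the CRT there is a unique solution mod 13·53·57 = 39273.
Solve by successive substitution. Start with x ≡ 12 (mod 13).
  Combine with x ≡ 32 (mod 53): write x = 12 + 13·t and require 12 + 13·t ≡ 32 (mod 53), i.e. 13·t ≡ 32 − 12 ≡ 20 (mod 53). Since 13^(−1) ≡ 49 (mod 53), t ≡ 49·20 ≡ 26 (mod 53). So x ≡ 12 + 13·26 = 350 (mod 689).
  Combine with x ≡ 41 (mod 57): write x = 350 + 689·t and require 350 + 689·t ≡ 41 (mod 57), i.e. 689·t ≡ 41 − 350 ≡ 33 (mod 57). Since 689^(−1) ≡ 23 (mod 57) (689 ≡ 5 (mod 57)), t ≡ 23·33 ≡ 18 (mod 57). So x ≡ 350 + 689·18 = 12752 (mod 39273).
Unique solution in [0, 39273): x = 12752.

Final answer: x ≡ 12752 (mod 39273); the representative in [0, 39273) is 12752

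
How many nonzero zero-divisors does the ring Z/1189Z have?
Z/1189Z has 68 nonzero zero-divisors

In Z/1189Z each nonzero element is either a unit (gcd with 1189 is 1) or a zero-divisor (gcd > 1). The number of units is φ(1189): factorise 1189 = 29 · 41, so φ(1189) = (29 − 1) · (41 − 1) = 28 · 40 = 1120. The nonzero elements number 1189 − 1 = 1188. Hence the nonzero zero-divisors number 1188 − 1120 = 68.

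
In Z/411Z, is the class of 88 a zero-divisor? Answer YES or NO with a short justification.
gcd(88, 411) = 1, so 88 is a unit in Z/411Z (it has a multiplicative inverse). A unit cannot be a zero-divisor: if 88·b ≡ 0 then multiplying both sides by 88^(−1) gives b ≡ 0. So 88 is not a zero-divisor.

Final answer: NO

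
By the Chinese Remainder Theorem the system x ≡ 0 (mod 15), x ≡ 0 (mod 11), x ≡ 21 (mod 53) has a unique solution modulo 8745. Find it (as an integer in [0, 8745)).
x ≡ 4950 (mod 8745); the representative in [0, 8745) is 4950

The moduli 15, 11, 53 are pairwise coprime, so by the CRT there is a unique solution mod 15·11·53 = 8745.
Solve by successive substitution. Start with x ≡ 0 (mod 15).
  Combine with x ≡ 0 (mod 11): write x = 15·t and require 15·t ≡ 0 (mod 11). Since 15^(−1) ≡ 3 (mod 11) (15 ≡ 4 (mod 11)), t ≡ 3·0 ≡ 0 (mod 11). So x ≡ 15·0 = 0 (mod 165).
  Combine with x ≡ 21 (mod 53): write x = 165·t and require 165·t ≡ 21 (mod 53). Since 165^(−1) ≡ 9 (mod 53) (165 ≡ 6 (mod 53)), t ≡ 9·21 ≡ 30 (mod 53). So x ≡ 165·30 = 4950 (mod 8745).
Unique solution in [0, 8745): x = 4950.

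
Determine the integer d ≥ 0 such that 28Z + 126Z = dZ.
(28, 126) = (14); d = 14

In the PID Z, (a, b) is generated by gcd(a, b). Compute gcd(126, 28) with the extended Euclidean algorithm, tracking rows (r, s, t) with s·126 + t·28 = r:
  row A: (126, 1, 0)   [1·126 + 0·28 = 126]
  row B: (28, 0, 1)   [0·126 + 1·28 = 28]
  126 = 4·28 + 14   → row C = row A − 4·row B = (14, 1, −4)   [check: 1·126 − 4·28 = 14]
  28 = 2·14 + 0   → remainder 0, stop. gcd = 14 (last nonzero row C).
So gcd(28, 126) = 14, with Bézout identity 1·126 − 4·28 = 14. Containment (⊇): the Bézout identity exhibits 14 as an element of (28, 126), giving (14) ⊆ (28, 126). Containment (⊆): since 14 | 28 and 14 | 126 (28 = 14·2, 126 = 14·9), every Z-linear combination of 28 and 126 is divisible by 14, so (28, 126) ⊆ (14). Therefore (28, 126) = (14), d = 14.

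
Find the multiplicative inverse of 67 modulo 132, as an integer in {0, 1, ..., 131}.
67^(−1) ≡ 67 (mod 132)

Apply the extended Euclidean algorithm to (132, 67), tracking rows (r, s, t) with s·132 + t·67 = r. Each division r_prev = q·r_cur + r_new produces the new row as (previous row) − q·(current row):
  row A: (132, 1, 0)   [1·132 + 0·67 = 132]
  row B: (67, 0, 1)   [0·132 + 1·67 = 67]
  132 = 1·67 + 65   → row C = row A − 1·row B = (65, 1, −1)   [check: 1·132 − 1·67 = 65]
  67 = 1·65 + 2   → row D = row B − 1·row C = (2, −1, 2)   [check: −1·132 + 2·67 = 2]
  65 = 32·2 + 1   → row E = row C − 32·row D = (1, 33, −65)   [check: 33·132 − 65·67 = 1]
  2 = 2·1 + 0   → remainder 0, stop. gcd = 1 (last nonzero row E).
The gcd is 1, so 67 is invertible mod 132. The last nonzero row gives 33·132 − 65·67 = 1, so t = −65. So 67^(−1) ≡ −65 ≡ 67 (mod 132). Verify: 67 · 67 = 4489 ≡ 1 (mod 132). ✓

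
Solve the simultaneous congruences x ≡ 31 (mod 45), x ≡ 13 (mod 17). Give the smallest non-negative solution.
x ≡ 166 (mod 765); the representative in [0, 765) is 166

The moduli 45, 17 are pairwise coprime, so by the CRT there is a unique solution mod 45·17 = 765.
Solve by successive substitution. Start with x ≡ 31 (mod 45).
  Combine with x ≡ 13 (mod 17): write x = 31 + 45·t and require 31 + 45·t ≡ 13 (mod 17), i.e. 45·t ≡ 13 − 31 ≡ 16 (mod 17). Since 45^(−1) ≡ 14 (mod 17) (45 ≡ 11 (mod 17)), t ≡ 14·16 ≡ 3 (mod 17). So x ≡ 31 + 45·3 = 166 (mod 765).
Unique solution in [0, 765): x = 166.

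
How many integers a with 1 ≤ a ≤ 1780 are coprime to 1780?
704

The number of a ∈ {1, ..., 1780} with gcd(a, 1780) = 1 is by definition Euler's totient φ(1780). φ is multiplicative, with φ(p^e) = p^e − p^(e−1). Factorise 1780 = 2^2 · 5 · 89. Then
  φ(1780) = (2^2 − 2^1) · (5 − 1) · (89 − 1) = 2 · 4 · 88 = 704.
So there are 704 such integers.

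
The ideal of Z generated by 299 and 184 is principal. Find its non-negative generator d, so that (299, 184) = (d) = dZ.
(299, 184) = (23); d = 23

In the PID Z, (a, b) is generated by gcd(a, b). Compute gcd(299, 184) with the extended Euclidean algorithm, tracking rows (r, s, t) with s·299 + t·184 = r:
  row A: (299, 1, 0)   [1·299 + 0·184 = 299]
  row B: (184, 0, 1)   [0·299 + 1·184 = 184]
  299 = 1·184 + 115   → row C = row A − 1·row B = (115, 1, −1)   [check: 1·299 − 1·184 = 115]
  184 = 1·115 + 69   → row D = row B − 1·row C = (69, −1, 2)   [check: −1·299 + 2·184 = 69]
  115 = 1·69 + 46   → row E = row C − 1·row D = (46, 2, −3)   [check: 2·299 − 3·184 = 46]
  69 = 1·46 + 23   → row F = row D − 1·row E = (23, −3, 5)   [check: −3·299 + 5·184 = 23]
  46 = 2·23 + 0   → remainder 0, stop. gcd = 23 (last nonzero row F).
So gcd(299, 184) = 23, with Bézout identity −3·299 + 5·184 = 23. Containment (⊇): the Bézout identity exhibits 23 as an element of (299, 184), giving (23) ⊆ (299, 184). Containment (⊆): since 23 | 299 and 23 | 184 (299 = 23·13, 184 = 23·8), every Z-linear combination of 299 and 184 is divisible by 23, so (299, 184) ⊆ (23). Therefore (299, 184) = (23), d = 23.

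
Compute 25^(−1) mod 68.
25^(−1) ≡ 49 (mod 68)

Apply the extended Euclidean algorithm to (68, 25), tracking rows (r, s, t) with s·68 + t·25 = r. Each division r_prev = q·r_cur + r_new produces the new row as (previous row) − q·(current row):
  row A: (68, 1, 0)   [1·68 + 0·25 = 68]
  row B: (25, 0, 1)   [0·68 + 1·25 = 25]
  68 = 2·25 + 18   → row C = row A − 2·row B = (18, 1, −2)   [check: 1·68 − 2·25 = 18]
  25 = 1·18 + 7   → row D = row B − 1·row C = (7, −1, 3)   [check: −1·68 + 3·25 = 7]
  18 = 2·7 + 4   → row E = row C − 2·row D = (4, 3, −8)   [check: 3·68 − 8·25 = 4]
  7 = 1·4 + 3   → row F = row D − 1·row E = (3, −4, 11)   [check: −4·68 + 11·25 = 3]
  4 = 1·3 + 1   → row G = row E − 1·row F = (1, 7, −19)   [check: 7·68 − 19·25 = 1]
  3 = 3·1 + 0   → remainder 0, stop. gcd = 1 (last nonzero row G).
The gcd is 1, so 25 is invertible mod 68. The last nonzero row gives 7·68 − 19·25 = 1, so t = −19. So 25^(−1) ≡ −19 ≡ 49 (mod 68). Verify: 25 · 49 = 1225 ≡ 1 (mod 68). ✓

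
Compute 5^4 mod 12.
Use repeated squaring. Binary(4) = 100. Walk through the bits of the exponent 4 left-to-right: at each bit after the leading one, square the running value, then multiply by 5 if the bit is 1 (always reducing mod 12):
  bit 1 = 1 (leading): start with 5.
  bit 2 = 0: square 5^2 = 25 ≡ 1 (mod 12).
  bit 3 = 0: square 1^2 = 1 (mod 12).
Final value: 5^4 ≡ 1 (mod 12).

Final answer: 1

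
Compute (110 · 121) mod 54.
Reduce the factors first: 110 ≡ 2, 121 ≡ 13 (mod 54), so 110 · 121 ≡ 2 · 13 (mod 54). 2 · 13 = 26. Dividing by 54: 26 = 0·54 + 26. So (110 · 121) mod 54 = 26.

Final answer: 26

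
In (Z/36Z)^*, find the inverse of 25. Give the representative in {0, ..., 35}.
Apply the extended Euclidean algorithm to (36, 25), tracking rows (r, s, t) with s·36 + t·25 = r. Each division r_prev = q·r_cur + r_new produces the new row as (previous row) − q·(current row):
  row A: (36, 1, 0)   [1·36 + 0·25 = 36]
  row B: (25, 0, 1)   [0·36 + 1·25 = 25]
  36 = 1·25 + 11   → row C = row A − 1·row B = (11, 1, −1)   [check: 1·36 − 1·25 = 11]
  25 = 2·11 + 3   → row D = row B − 2·row C = (3, −2, 3)   [check: −2·36 + 3·25 = 3]
  11 = 3·3 + 2   → row E = row C − 3·row D = (2, 7, −10)   [check: 7·36 − 10·25 = 2]
  3 = 1·2 + 1   → row F = row D − 1·row E = (1, −9, 13)   [check: −9·36 + 13·25 = 1]
  2 = 2·1 + 0   → remainder 0, stop. gcd = 1 (last nonzero row F).
The gcd is 1, so 25 is invertible mod 36. The last nonzero row gives −9·36 + 13·25 = 1, so t = 13. So 25^(−1) ≡ 13 (mod 36). Verify: 25 · 13 = 325 ≡ 1 (mod 36). ✓

Final answer: 25^(−1) ≡ 13 (mod 36)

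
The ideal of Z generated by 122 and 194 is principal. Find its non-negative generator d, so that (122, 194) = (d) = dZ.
In the PID Z, (a, b) is generated by gcd(a, b). Compute gcd(194, 122) with the extended Euclidean algorithm, tracking rows (r, s, t) with s·194 + t·122 = r:
  row A: (194, 1, 0)   [1·194 + 0·122 = 194]
  row B: (122, 0, 1)   [0·194 + 1·122 = 122]
  194 = 1·122 + 72   → row C = row A − 1·row B = (72, 1, −1)   [check: 1·194 − 1·122 = 72]
  122 = 1·72 + 50   → row D = row B − 1·row C = (50, −1, 2)   [check: −1·194 + 2·122 = 50]
  72 = 1·50 + 22   → row E = row C − 1·row D = (22, 2, −3)   [check: 2·194 − 3·122 = 22]
  50 = 2·22 + 6   → row F = row D − 2·row E = (6, −5, 8)   [check: −5·194 + 8·122 = 6]
  22 = 3·6 + 4   → row G = row E − 3·row F = (4, 17, −27)   [check: 17·194 − 27·122 = 4]
  6 = 1·4 + 2   → row H = row F − 1·row G = (2, −22, 35)   [check: −22·194 + 35·122 = 2]
  4 = 2·2 + 0   → remainder 0, stop. gcd = 2 (last nonzero row H).
So gcd(122, 194) = 2, with Bézout identity −22·194 + 35·122 = 2. Containment (⊇): the Bézout identity exhibits 2 as an element of (122, 194), giving (2) ⊆ (122, 194). Containment (⊆): since 2 | 122 and 2 | 194 (122 = 2·61, 194 = 2·97), every Z-linear combination of 122 and 194 is divisible by 2, so (122, 194) ⊆ (2). Therefore (122, 194) = (2), d = 2.

Final answer: (122, 194) = (2); d = 2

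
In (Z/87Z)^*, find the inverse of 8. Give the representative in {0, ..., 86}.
8^(−1) ≡ 11 (mod 87)

Apply the extended Euclidean algorithm to (87, 8), tracking rows (r, s, t) with s·87 + t·8 = r. Each division r_prev = q·r_cur + r_new produces the new row as (previous row) − q·(current row):
  row A: (87, 1, 0)   [1·87 + 0·8 = 87]
  row B: (8, 0, 1)   [0·87 + 1·8 = 8]
  87 = 10·8 + 7   → row C = row A − 10·row B = (7, 1, −10)   [check: 1·87 − 10·8 = 7]
  8 = 1·7 + 1   → row D = row B − 1·row C = (1, −1, 11)   [check: −1·87 + 11·8 = 1]
  7 = 7·1 + 0   → remainder 0, stop. gcd = 1 (last nonzero row D).
The gcd is 1, so 8 is invertible mod 87. The last nonzero row gives −1·87 + 11·8 = 1, so t = 11. So 8^(−1) ≡ 11 (mod 87). Verify: 8 · 11 = 88 ≡ 1 (mod 87). ✓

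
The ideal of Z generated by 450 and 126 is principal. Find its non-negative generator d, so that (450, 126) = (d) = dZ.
(450, 126) = (18); d = 18

In the PID Z, (a, b) is generated by gcd(a, b). Compute gcd(450, 126) with the extended Euclidean algorithm, tracking rows (r, s, t) with s·450 + t·126 = r:
  row A: (450, 1, 0)   [1·450 + 0·126 = 450]
  row B: (126, 0, 1)   [0·450 + 1·126 = 126]
  450 = 3·126 + 72   → row C = row A − 3·row B = (72, 1, −3)   [check: 1·450 − 3·126 = 72]
  126 = 1·72 + 54   → row D = row B − 1·row C = (54, −1, 4)   [check: −1·450 + 4·126 = 54]
  72 = 1·54 + 18   → row E = row C − 1·row D = (18, 2, −7)   [check: 2·450 − 7·126 = 18]
  54 = 3·18 + 0   → remainder 0, stop. gcd = 18 (last nonzero row E).
So gcd(450, 126) = 18, with Bézout identity 2·450 − 7·126 = 18. Containment (⊇): the Bézout identity exhibits 18 as an element of (450, 126), giving (18) ⊆ (450, 126). Containment (⊆): since 18 | 450 and 18 | 126 (450 = 18·25, 126 = 18·7), every Z-linear combination of 450 and 126 is divisible by 18, so (450, 126) ⊆ (18). Therefore (450, 126) = (18), d = 18.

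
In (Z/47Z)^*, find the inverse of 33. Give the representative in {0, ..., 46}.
33^(−1) ≡ 10 (mod 47)

Apply the extended Euclidean algorithm to (47, 33), tracking rows (r, s, t) with s·47 + t·33 = r. Each division r_prev = q·r_cur + r_new produces the new row as (previous row) − q·(current row):
  row A: (47, 1, 0)   [1·47 + 0·33 = 47]
  row B: (33, 0, 1)   [0·47 + 1·33 = 33]
  47 = 1·33 + 14   → row C = row A − 1·row B = (14, 1, −1)   [check: 1·47 − 1·33 = 14]
  33 = 2·14 + 5   → row D = row B − 2·row C = (5, −2, 3)   [check: −2·47 + 3·33 = 5]
  14 = 2·5 + 4   → row E = row C − 2·row D = (4, 5, −7)   [check: 5·47 − 7·33 = 4]
  5 = 1·4 + 1   → row F = row D − 1·row E = (1, −7, 10)   [check: −7·47 + 10·33 = 1]
  4 = 4·1 + 0   → remainder 0, stop. gcd = 1 (last nonzero row F).
The gcd is 1, so 33 is invertible mod 47. The last nonzero row gives −7·47 + 10·33 = 1, so t = 10. So 33^(−1) ≡ 10 (mod 47). Verify: 33 · 10 = 330 ≡ 1 (mod 47). ✓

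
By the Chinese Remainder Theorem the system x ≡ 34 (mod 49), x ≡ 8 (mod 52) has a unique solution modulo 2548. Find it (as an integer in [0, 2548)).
x ≡ 1308 (mod 2548); the representative in [0, 2548) is 1308

The moduli 49, 52 are pairwise coprime, so by the CRT there is a unique solution mod 49·52 = 2548.
Solve by successive substitution. Start with x ≡ 34 (mod 49).
  Combine with x ≡ 8 (mod 52): write x = 34 + 49·t and require 34 + 49·t ≡ 8 (mod 52), i.e. 49·t ≡ 8 − 34 ≡ 26 (mod 52). Since 49^(−1) ≡ 17 (mod 52), t ≡ 17·26 ≡ 26 (mod 52). So x ≡ 34 + 49·26 = 1308 (mod 2548).
Unique solution in [0, 2548): x = 1308.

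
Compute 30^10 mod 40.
0

Use repeated squaring. Binary(10) = 1010. Walk through the bits of the exponent 10 left-to-right: at each bit after the leading one, square the running value, then multiply by 30 if the bit is 1 (always reducing mod 40):
  bit 1 = 1 (leading): start with 30.
  bit 2 = 0: square 30^2 = 900 ≡ 20 (mod 40).
  bit 3 = 1: square 20^2 = 400 ≡ 0; bit is 1, so multiply 0·30 = 0 (mod 40).
  bit 4 = 0: square 0^2 = 0 (mod 40).
Final value: 30^10 ≡ 0 (mod 40).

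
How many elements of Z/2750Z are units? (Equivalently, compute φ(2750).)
Z/2750Z has φ(2750) = 1000 units

An element a ∈ Z/2750Z is a unit iff gcd(a, 2750) = 1, so the number of units is φ(2750). φ is multiplicative, with φ(p^e) = p^e − p^(e−1). Factorise 2750 = 2 · 5^3 · 11. Then
  φ(2750) = (2 − 1) · (5^3 − 5^2) · (11 − 1) = 1 · 100 · 10 = 1000.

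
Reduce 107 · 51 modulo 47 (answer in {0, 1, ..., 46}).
5

Reduce the factors first: 107 ≡ 13, 51 ≡ 4 (mod 47), so 107 · 51 ≡ 13 · 4 (mod 47). 13 · 4 = 52. Dividing by 47: 52 = 1·47 + 5. So (107 · 51) mod 47 = 5.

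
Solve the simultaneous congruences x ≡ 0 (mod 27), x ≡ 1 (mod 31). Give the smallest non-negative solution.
The moduli 27, 31 are pairwise coprime, so by the CRT there is a unique solution mod 27·31 = 837.
Solve by successive substitution. Start with x ≡ 0 (mod 27).
  Combine with x ≡ 1 (mod 31): write x = 27·t and require 27·t ≡ 1 (mod 31). Since 27^(−1) ≡ 23 (mod 31), t ≡ 23·1 ≡ 23 (mod 31). So x ≡ 27·23 = 621 (mod 837).
Unique solution in [0, 837): x = 621.

Final answer: x ≡ 621 (mod 837); the representative in [0, 837) is 621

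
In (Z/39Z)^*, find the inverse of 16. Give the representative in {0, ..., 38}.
Apply the extended Euclidean algorithm to (39, 16), tracking rows (r, s, t) with s·39 + t·16 = r. Each division r_prev = q·r_cur + r_new produces the new row as (previous row) − q·(current row):
  row A: (39, 1, 0)   [1·39 + 0·16 = 39]
  row B: (16, 0, 1)   [0·39 + 1·16 = 16]
  39 = 2·16 + 7   → row C = row A − 2·row B = (7, 1, −2)   [check: 1·39 − 2·16 = 7]
  16 = 2·7 + 2   → row D = row B − 2·row C = (2, −2, 5)   [check: −2·39 + 5·16 = 2]
  7 = 3·2 + 1   → row E = row C − 3·row D = (1, 7, −17)   [check: 7·39 − 17·16 = 1]
  2 = 2·1 + 0   → remainder 0, stop. gcd = 1 (last nonzero row E).
The gcd is 1, so 16 is invertible mod 39. The last nonzero row gives 7·39 − 17·16 = 1, so t = −17. So 16^(−1) ≡ −17 ≡ 22 (mod 39). Verify: 16 · 22 = 352 ≡ 1 (mod 39). ✓

Final answer: 16^(−1) ≡ 22 (mod 39)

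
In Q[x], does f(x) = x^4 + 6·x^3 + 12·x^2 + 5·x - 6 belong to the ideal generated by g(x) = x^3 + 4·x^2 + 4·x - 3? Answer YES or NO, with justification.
In Q[x] the ideal (g) consists of all multiples of g, so f ∈ (g) iff g | f, i.e. iff the remainder of f on division by g is 0. Divide f by g (g is monic, so eliminate the leading term of the running remainder at each step):
  leading term x^4: subtract (x)·g(x) = x^4 + 4·x^3 + 4·x^2 - 3·x, leaving 2·x^3 + 8·x^2 + 8·x - 6
  leading term 2·x^3: subtract (2)·g(x) = 2·x^3 + 8·x^2 + 8·x - 6, leaving 0
The remainder is 0, so f(x) = g(x) · h(x) with h(x) = x + 2. Hence g | f, i.e. f ∈ (g).

Final answer: YES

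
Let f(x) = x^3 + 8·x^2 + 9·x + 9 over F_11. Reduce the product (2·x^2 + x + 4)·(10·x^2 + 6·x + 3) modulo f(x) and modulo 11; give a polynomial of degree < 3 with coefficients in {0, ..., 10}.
Multiply as integer polynomials: a · b = 20·x^4 + 22·x^3 + 52·x^2 + 27·x + 12. Reducing coefficients mod 11: a · b ≡ 9·x^4 + 8·x^2 + 5·x + 1. Now divide by f(x) = x^3 + 8·x^2 + 9·x + 9 in F_11[x], eliminating the leading term at each step:
  leading term 9·x^4: subtract (9·x)·f(x) = 9·x^4 + 6·x^3 + 4·x^2 + 4·x, leaving 5·x^3 + 4·x^2 + x + 1 (coefficients mod 11)
  leading term 5·x^3: subtract (5)·f(x) = 5·x^3 + 7·x^2 + x + 1, leaving 8·x^2 (coefficients mod 11)
The degree is now < 3, so this is the remainder. Hence a · b ≡ 8·x^2 in F_11[x]/(f).

Final answer: a · b ≡ 8·x^2 (mod f(x))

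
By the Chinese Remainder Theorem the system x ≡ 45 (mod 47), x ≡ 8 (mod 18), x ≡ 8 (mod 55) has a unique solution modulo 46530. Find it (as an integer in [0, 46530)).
The moduli 47, 18, 55 are pairwise coprime, so by the CRT there is a unique solution mod 47·18·55 = 46530.
Solve by successive substitution. Start with x ≡ 45 (mod 47).
  Combine with x ≡ 8 (mod 18): write x = 45 + 47·t and require 45 + 47·t ≡ 8 (mod 18), i.e. 47·t ≡ 8 − 45 ≡ 17 (mod 18). Since 47^(−1) ≡ 5 (mod 18) (47 ≡ 11 (mod 18)), t ≡ 5·17 ≡ 13 (mod 18). So x ≡ 45 + 47·13 = 656 (mod 846).
  Combine with x ≡ 8 (mod 55): write x = 656 + 846·t and require 656 + 846·t ≡ 8 (mod 55), i.e. 846·t ≡ 8 − 656 ≡ 12 (mod 55). Since 846^(−1) ≡ 21 (mod 55) (846 ≡ 21 (mod 55)), t ≡ 21·12 ≡ 32 (mod 55). So x ≡ 656 + 846·32 = 27728 (mod 46530).
Unique solution in [0, 46530): x = 27728.

Final answer: x ≡ 27728 (mod 46530); the representative in [0, 46530) is 27728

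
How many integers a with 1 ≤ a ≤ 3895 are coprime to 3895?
2880

The number of a ∈ {1, ..., 3895} with gcd(a, 3895) = 1 is by definition Euler's totient φ(3895). φ is multiplicative, with φ(p^e) = p^e − p^(e−1). Factorise 3895 = 5 · 19 · 41. Then
  φ(3895) = (5 − 1) · (19 − 1) · (41 − 1) = 4 · 18 · 40 = 2880.
So there are 2880 such integers.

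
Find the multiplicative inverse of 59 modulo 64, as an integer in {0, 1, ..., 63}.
Apply the extended Euclidean algorithm to (64, 59), tracking rows (r, s, t) with s·64 + t·59 = r. Each division r_prev = q·r_cur + r_new produces the new row as (previous row) − q·(current row):
  row A: (64, 1, 0)   [1·64 + 0·59 = 64]
  row B: (59, 0, 1)   [0·64 + 1·59 = 59]
  64 = 1·59 + 5   → row C = row A − 1·row B = (5, 1, −1)   [check: 1·64 − 1·59 = 5]
  59 = 11·5 + 4   → row D = row B − 11·row C = (4, −11, 12)   [check: −11·64 + 12·59 = 4]
  5 = 1·4 + 1   → row E = row C − 1·row D = (1, 12, −13)   [check: 12·64 − 13·59 = 1]
  4 = 4·1 + 0   → remainder 0, stop. gcd = 1 (last nonzero row E).
The gcd is 1, so 59 is invertible mod 64. The last nonzero row gives 12·64 − 13·59 = 1, so t = −13. So 59^(−1) ≡ −13 ≡ 51 (mod 64). Verify: 59 · 51 = 3009 ≡ 1 (mod 64). ✓

Final answer: 59^(−1) ≡ 51 (mod 64)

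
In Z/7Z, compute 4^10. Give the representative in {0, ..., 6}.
4

Use repeated squaring. Binary(10) = 1010. Walk through the bits of the exponent 10 left-to-right: at each bit after the leading one, square the running value, then multiply by 4 if the bit is 1 (always reducing mod 7):
  bit 1 = 1 (leading): start with 4.
  bit 2 = 0: square 4^2 = 16 ≡ 2 (mod 7).
  bit 3 = 1: square 2^2 = 4; bit is 1, so multiply 4·4 = 16 ≡ 2 (mod 7).
  bit 4 = 0: square 2^2 = 4 (mod 7).
Final value: 4^10 ≡ 4 (mod 7).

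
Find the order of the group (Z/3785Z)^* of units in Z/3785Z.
(Z/3785Z)^* consists of the classes a with gcd(a, 3785) = 1, so its order is φ(3785). φ is multiplicative, with φ(p^e) = p^e − p^(e−1). Factorise 3785 = 5 · 757. Then
  φ(3785) = (5 − 1) · (757 − 1) = 4 · 756 = 3024.
Thus |(Z/3785Z)^*| = 3024.

Final answer: |(Z/3785Z)^*| = 3024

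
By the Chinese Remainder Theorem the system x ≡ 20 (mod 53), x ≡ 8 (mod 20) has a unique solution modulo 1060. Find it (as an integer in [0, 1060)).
The moduli 53, 20 are pairwise coprime, so by the CRT there is a unique solution mod 53·20 = 1060.
Solve by successive substitution. Start with x ≡ 20 (mod 53).
  Combine with x ≡ 8 (mod 20): write x = 20 + 53·t and require 20 + 53·t ≡ 8 (mod 20), i.e. 53·t ≡ 8 − 20 ≡ 8 (mod 20). Since 53^(−1) ≡ 17 (mod 20) (53 ≡ 13 (mod 20)), t ≡ 17·8 ≡ 16 (mod 20). So x ≡ 20 + 53·16 = 868 (mod 1060).
Unique solution in [0, 1060): x = 868.

Final answer: x ≡ 868 (mod 1060); the representative in [0, 1060) is 868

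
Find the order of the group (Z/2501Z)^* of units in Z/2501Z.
|(Z/2501Z)^*| = 2400

(Z/2501Z)^* consists of the classes a with gcd(a, 2501) = 1, so its order is φ(2501). φ is multiplicative, with φ(p^e) = p^e − p^(e−1). Factorise 2501 = 41 · 61. Then
  φ(2501) = (41 − 1) · (61 − 1) = 40 · 60 = 2400.
Thus |(Z/2501Z)^*| = 2400.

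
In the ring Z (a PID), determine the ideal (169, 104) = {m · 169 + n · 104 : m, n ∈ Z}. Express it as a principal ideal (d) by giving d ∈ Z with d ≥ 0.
In the PID Z, (a, b) is generated by gcd(a, b). Compute gcd(169, 104) with the extended Euclidean algorithm, tracking rows (r, s, t) with s·169 + t·104 = r:
  row A: (169, 1, 0)   [1·169 + 0·104 = 169]
  row B: (104, 0, 1)   [0·169 + 1·104 = 104]
  169 = 1·104 + 65   → row C = row A − 1·row B = (65, 1, −1)   [check: 1·169 − 1·104 = 65]
  104 = 1·65 + 39   → row D = row B − 1·row C = (39, −1, 2)   [check: −1·169 + 2·104 = 39]
  65 = 1·39 + 26   → row E = row C − 1·row D = (26, 2, −3)   [check: 2·169 − 3·104 = 26]
  39 = 1·26 + 13   → row F = row D − 1·row E = (13, −3, 5)   [check: −3·169 + 5·104 = 13]
  26 = 2·13 + 0   → remainder 0, stop. gcd = 13 (last nonzero row F).
So gcd(169, 104) = 13, with Bézout identity −3·169 + 5·104 = 13. Containment (⊇): the Bézout identity exhibits 13 as an element of (169, 104), giving (13) ⊆ (169, 104). Containment (⊆): since 13 | 169 and 13 | 104 (169 = 13·13, 104 = 13·8), every Z-linear combination of 169 and 104 is divisible by 13, so (169, 104) ⊆ (13). Therefore (169, 104) = (13), d = 13.

Final answer: (169, 104) = (13); d = 13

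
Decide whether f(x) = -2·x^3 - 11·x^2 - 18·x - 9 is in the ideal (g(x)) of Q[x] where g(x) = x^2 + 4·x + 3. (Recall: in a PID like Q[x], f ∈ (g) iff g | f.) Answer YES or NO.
In Q[x] the ideal (g) consists of all multiples of g, so f ∈ (g) iff g | f, i.e. iff the remainder of f on division by g is 0. Divide f by g (g is monic, so eliminate the leading term of the running remainder at each step):
  leading term -2·x^3: subtract (-2·x)·g(x) = -2·x^3 - 8·x^2 - 6·x, leaving -3·x^2 - 12·x - 9
  leading term -3·x^2: subtract (-3)·g(x) = -3·x^2 - 12·x - 9, leaving 0
The remainder is 0, so f(x) = g(x) · h(x) with h(x) = -2·x - 3. Hence g | f, i.e. f ∈ (g).

Final answer: YES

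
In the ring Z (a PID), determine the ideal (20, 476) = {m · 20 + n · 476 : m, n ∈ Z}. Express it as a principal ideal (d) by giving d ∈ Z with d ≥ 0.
In the PID Z, (a, b) is generated by gcd(a, b). Compute gcd(476, 20) with the extended Euclidean algorithm, tracking rows (r, s, t) with s·476 + t·20 = r:
  row A: (476, 1, 0)   [1·476 + 0·20 = 476]
  row B: (20, 0, 1)   [0·476 + 1·20 = 20]
  476 = 23·20 + 16   → row C = row A − 23·row B = (16, 1, −23)   [check: 1·476 − 23·20 = 16]
  20 = 1·16 + 4   → row D = row B − 1·row C = (4, −1, 24)   [check: −1·476 + 24·20 = 4]
  16 = 4·4 + 0   → remainder 0, stop. gcd = 4 (last nonzero row D).
So gcd(20, 476) = 4, with Bézout identity −1·476 + 24·20 = 4. Containment (⊇): the Bézout identity exhibits 4 as an element of (20, 476), giving (4) ⊆ (20, 476). Containment (⊆): since 4 | 20 and 4 | 476 (20 = 4·5, 476 = 4·119), every Z-linear combination of 20 and 476 is divisible by 4, so (20, 476) ⊆ (4). Therefore (20, 476) = (4), d = 4.

Final answer: (20, 476) = (4); d = 4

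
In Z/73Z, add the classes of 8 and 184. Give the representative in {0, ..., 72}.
46

Reduce the summands first: 184 ≡ 38 (mod 73), so 8 + 184 ≡ 8 + 38 (mod 73). 8 + 38 = 46; 46 = 0·73 + 46, so (8 + 184) mod 73 = 46.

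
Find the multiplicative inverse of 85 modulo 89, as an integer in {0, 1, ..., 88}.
85^(−1) ≡ 22 (mod 89)

Apply the extended Euclidean algorithm to (89, 85), tracking rows (r, s, t) with s·89 + t·85 = r. Each division r_prev = q·r_cur + r_new produces the new row as (previous row) − q·(current row):
  row A: (89, 1, 0)   [1·89 + 0·85 = 89]
  row B: (85, 0, 1)   [0·89 + 1·85 = 85]
  89 = 1·85 + 4   → row C = row A − 1·row B = (4, 1, −1)   [check: 1·89 − 1·85 = 4]
  85 = 21·4 + 1   → row D = row B − 21·row C = (1, −21, 22)   [check: −21·89 + 22·85 = 1]
  4 = 4·1 + 0   → remainder 0, stop. gcd = 1 (last nonzero row D).
The gcd is 1, so 85 is invertible mod 89. The last nonzero row gives −21·89 + 22·85 = 1, so t = 22. So 85^(−1) ≡ 22 (mod 89). Verify: 85 · 22 = 1870 ≡ 1 (mod 89). ✓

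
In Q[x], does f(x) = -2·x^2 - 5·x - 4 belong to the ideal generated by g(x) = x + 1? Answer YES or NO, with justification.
In Q[x] the ideal (g) consists of all multiples of g, so f ∈ (g) iff g | f, i.e. iff the remainder of f on division by g is 0. Divide f by g (g is monic, so eliminate the leading term of the running remainder at each step):
  leading term -2·x^2: subtract (-2·x)·g(x) = -2·x^2 - 2·x, leaving -3·x - 4
  leading term -3·x: subtract (-3)·g(x) = -3·x - 3, leaving -1
The remainder r(x) = -1 ≠ 0 (and deg r < deg g), so g ∤ f, i.e. f ∉ (g).

Final answer: NO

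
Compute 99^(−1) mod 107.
99^(−1) ≡ 40 (mod 107)

Apply the extended Euclidean algorithm to (107, 99), tracking rows (r, s, t) with s·107 + t·99 = r. Each division r_prev = q·r_cur + r_new produces the new row as (previous row) − q·(current row):
  row A: (107, 1, 0)   [1·107 + 0·99 = 107]
  row B: (99, 0, 1)   [0·107 + 1·99 = 99]
  107 = 1·99 + 8   → row C = row A − 1·row B = (8, 1, −1)   [check: 1·107 − 1·99 = 8]
  99 = 12·8 + 3   → row D = row B − 12·row C = (3, −12, 13)   [check: −12·107 + 13·99 = 3]
  8 = 2·3 + 2   → row E = row C − 2·row D = (2, 25, −27)   [check: 25·107 − 27·99 = 2]
  3 = 1·2 + 1   → row F = row D − 1·row E = (1, −37, 40)   [check: −37·107 + 40·99 = 1]
  2 = 2·1 + 0   → remainder 0, stop. gcd = 1 (last nonzero row F).
The gcd is 1, so 99 is invertible mod 107. The last nonzero row gives −37·107 + 40·99 = 1, so t = 40. So 99^(−1) ≡ 40 (mod 107). Verify: 99 · 40 = 3960 ≡ 1 (mod 107). ✓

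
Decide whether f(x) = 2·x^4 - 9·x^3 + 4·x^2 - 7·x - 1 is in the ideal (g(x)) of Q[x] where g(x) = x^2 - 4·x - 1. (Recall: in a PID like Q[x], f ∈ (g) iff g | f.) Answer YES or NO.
In Q[x] the ideal (g) consists of all multiples of g, so f ∈ (g) iff g | f, i.e. iff the remainder of f on division by g is 0. Divide f by g (g is monic, so eliminate the leading term of the running remainder at each step):
  leading term 2·x^4: subtract (2·x^2)·g(x) = 2·x^4 - 8·x^3 - 2·x^2, leaving -x^3 + 6·x^2 - 7·x - 1
  leading term -x^3: subtract (-x)·g(x) = -x^3 + 4·x^2 + x, leaving 2·x^2 - 8·x - 1
  leading term 2·x^2: subtract (2)·g(x) = 2·x^2 - 8·x - 2, leaving 1
The remainder r(x) = 1 ≠ 0 (and deg r < deg g), so g ∤ f, i.e. f ∉ (g).

Final answer: NO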